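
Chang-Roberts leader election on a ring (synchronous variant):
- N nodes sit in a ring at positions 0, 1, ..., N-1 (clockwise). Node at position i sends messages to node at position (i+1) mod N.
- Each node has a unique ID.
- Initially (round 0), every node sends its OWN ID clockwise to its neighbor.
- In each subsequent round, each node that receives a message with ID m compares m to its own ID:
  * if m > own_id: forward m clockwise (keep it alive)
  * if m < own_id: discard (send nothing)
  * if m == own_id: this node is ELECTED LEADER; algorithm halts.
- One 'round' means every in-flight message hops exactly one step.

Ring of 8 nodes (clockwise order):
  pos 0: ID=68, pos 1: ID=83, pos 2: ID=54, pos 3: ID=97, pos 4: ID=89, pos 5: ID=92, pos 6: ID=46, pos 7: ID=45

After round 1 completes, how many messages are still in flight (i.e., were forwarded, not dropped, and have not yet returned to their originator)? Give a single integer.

Answer: 4

Derivation:
Round 1: pos1(id83) recv 68: drop; pos2(id54) recv 83: fwd; pos3(id97) recv 54: drop; pos4(id89) recv 97: fwd; pos5(id92) recv 89: drop; pos6(id46) recv 92: fwd; pos7(id45) recv 46: fwd; pos0(id68) recv 45: drop
After round 1: 4 messages still in flight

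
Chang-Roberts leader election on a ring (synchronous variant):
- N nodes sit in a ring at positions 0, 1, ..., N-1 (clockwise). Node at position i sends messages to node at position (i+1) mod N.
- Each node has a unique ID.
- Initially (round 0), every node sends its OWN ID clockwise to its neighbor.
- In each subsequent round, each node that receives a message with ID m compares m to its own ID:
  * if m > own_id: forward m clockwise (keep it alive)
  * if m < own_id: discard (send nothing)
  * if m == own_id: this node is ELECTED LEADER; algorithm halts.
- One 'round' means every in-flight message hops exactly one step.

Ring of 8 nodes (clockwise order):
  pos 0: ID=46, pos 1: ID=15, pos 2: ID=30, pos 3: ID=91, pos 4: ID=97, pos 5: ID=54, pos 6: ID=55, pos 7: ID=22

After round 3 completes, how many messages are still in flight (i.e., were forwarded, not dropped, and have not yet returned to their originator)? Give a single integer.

Round 1: pos1(id15) recv 46: fwd; pos2(id30) recv 15: drop; pos3(id91) recv 30: drop; pos4(id97) recv 91: drop; pos5(id54) recv 97: fwd; pos6(id55) recv 54: drop; pos7(id22) recv 55: fwd; pos0(id46) recv 22: drop
Round 2: pos2(id30) recv 46: fwd; pos6(id55) recv 97: fwd; pos0(id46) recv 55: fwd
Round 3: pos3(id91) recv 46: drop; pos7(id22) recv 97: fwd; pos1(id15) recv 55: fwd
After round 3: 2 messages still in flight

Answer: 2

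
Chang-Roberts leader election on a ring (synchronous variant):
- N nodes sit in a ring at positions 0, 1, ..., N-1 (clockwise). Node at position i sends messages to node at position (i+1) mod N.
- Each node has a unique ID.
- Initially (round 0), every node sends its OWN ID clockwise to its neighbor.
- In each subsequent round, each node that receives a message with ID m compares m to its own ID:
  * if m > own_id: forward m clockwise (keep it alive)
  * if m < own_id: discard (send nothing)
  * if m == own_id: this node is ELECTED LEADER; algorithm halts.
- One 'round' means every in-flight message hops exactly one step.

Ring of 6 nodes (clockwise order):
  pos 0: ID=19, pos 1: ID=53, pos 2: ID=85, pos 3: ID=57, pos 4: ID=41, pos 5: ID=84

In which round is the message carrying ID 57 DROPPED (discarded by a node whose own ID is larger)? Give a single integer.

Answer: 2

Derivation:
Round 1: pos1(id53) recv 19: drop; pos2(id85) recv 53: drop; pos3(id57) recv 85: fwd; pos4(id41) recv 57: fwd; pos5(id84) recv 41: drop; pos0(id19) recv 84: fwd
Round 2: pos4(id41) recv 85: fwd; pos5(id84) recv 57: drop; pos1(id53) recv 84: fwd
Round 3: pos5(id84) recv 85: fwd; pos2(id85) recv 84: drop
Round 4: pos0(id19) recv 85: fwd
Round 5: pos1(id53) recv 85: fwd
Round 6: pos2(id85) recv 85: ELECTED
Message ID 57 originates at pos 3; dropped at pos 5 in round 2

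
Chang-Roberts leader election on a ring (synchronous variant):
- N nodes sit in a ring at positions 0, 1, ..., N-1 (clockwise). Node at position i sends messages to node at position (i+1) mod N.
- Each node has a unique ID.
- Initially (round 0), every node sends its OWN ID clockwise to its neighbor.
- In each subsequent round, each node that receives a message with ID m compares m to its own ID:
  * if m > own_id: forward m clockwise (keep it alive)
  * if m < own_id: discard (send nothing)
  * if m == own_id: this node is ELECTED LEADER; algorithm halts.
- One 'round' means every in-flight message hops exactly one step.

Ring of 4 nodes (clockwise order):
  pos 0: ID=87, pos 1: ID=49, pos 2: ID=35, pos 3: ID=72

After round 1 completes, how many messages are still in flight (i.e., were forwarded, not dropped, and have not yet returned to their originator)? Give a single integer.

Answer: 2

Derivation:
Round 1: pos1(id49) recv 87: fwd; pos2(id35) recv 49: fwd; pos3(id72) recv 35: drop; pos0(id87) recv 72: drop
After round 1: 2 messages still in flight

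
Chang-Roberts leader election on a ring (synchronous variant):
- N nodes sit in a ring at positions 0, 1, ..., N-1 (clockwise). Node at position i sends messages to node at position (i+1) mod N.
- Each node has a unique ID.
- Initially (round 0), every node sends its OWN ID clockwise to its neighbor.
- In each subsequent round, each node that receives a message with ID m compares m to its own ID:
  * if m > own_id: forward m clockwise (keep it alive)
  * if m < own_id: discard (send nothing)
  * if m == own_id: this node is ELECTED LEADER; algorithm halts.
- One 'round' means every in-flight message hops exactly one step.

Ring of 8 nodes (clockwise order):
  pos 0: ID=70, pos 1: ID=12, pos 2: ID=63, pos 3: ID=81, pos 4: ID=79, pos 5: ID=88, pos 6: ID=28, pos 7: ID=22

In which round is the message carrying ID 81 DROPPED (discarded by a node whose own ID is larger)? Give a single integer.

Answer: 2

Derivation:
Round 1: pos1(id12) recv 70: fwd; pos2(id63) recv 12: drop; pos3(id81) recv 63: drop; pos4(id79) recv 81: fwd; pos5(id88) recv 79: drop; pos6(id28) recv 88: fwd; pos7(id22) recv 28: fwd; pos0(id70) recv 22: drop
Round 2: pos2(id63) recv 70: fwd; pos5(id88) recv 81: drop; pos7(id22) recv 88: fwd; pos0(id70) recv 28: drop
Round 3: pos3(id81) recv 70: drop; pos0(id70) recv 88: fwd
Round 4: pos1(id12) recv 88: fwd
Round 5: pos2(id63) recv 88: fwd
Round 6: pos3(id81) recv 88: fwd
Round 7: pos4(id79) recv 88: fwd
Round 8: pos5(id88) recv 88: ELECTED
Message ID 81 originates at pos 3; dropped at pos 5 in round 2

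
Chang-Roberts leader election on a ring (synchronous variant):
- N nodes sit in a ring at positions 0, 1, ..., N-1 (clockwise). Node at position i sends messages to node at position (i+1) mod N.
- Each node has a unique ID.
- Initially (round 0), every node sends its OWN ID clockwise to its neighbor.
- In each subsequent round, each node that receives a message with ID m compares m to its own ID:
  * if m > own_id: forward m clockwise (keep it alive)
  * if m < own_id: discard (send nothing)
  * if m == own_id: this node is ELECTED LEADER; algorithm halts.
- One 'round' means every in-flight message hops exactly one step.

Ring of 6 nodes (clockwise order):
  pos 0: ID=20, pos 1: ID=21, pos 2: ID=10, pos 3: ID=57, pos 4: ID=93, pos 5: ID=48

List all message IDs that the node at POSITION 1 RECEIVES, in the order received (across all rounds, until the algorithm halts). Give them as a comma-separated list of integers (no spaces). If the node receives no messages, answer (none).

Answer: 20,48,93

Derivation:
Round 1: pos1(id21) recv 20: drop; pos2(id10) recv 21: fwd; pos3(id57) recv 10: drop; pos4(id93) recv 57: drop; pos5(id48) recv 93: fwd; pos0(id20) recv 48: fwd
Round 2: pos3(id57) recv 21: drop; pos0(id20) recv 93: fwd; pos1(id21) recv 48: fwd
Round 3: pos1(id21) recv 93: fwd; pos2(id10) recv 48: fwd
Round 4: pos2(id10) recv 93: fwd; pos3(id57) recv 48: drop
Round 5: pos3(id57) recv 93: fwd
Round 6: pos4(id93) recv 93: ELECTED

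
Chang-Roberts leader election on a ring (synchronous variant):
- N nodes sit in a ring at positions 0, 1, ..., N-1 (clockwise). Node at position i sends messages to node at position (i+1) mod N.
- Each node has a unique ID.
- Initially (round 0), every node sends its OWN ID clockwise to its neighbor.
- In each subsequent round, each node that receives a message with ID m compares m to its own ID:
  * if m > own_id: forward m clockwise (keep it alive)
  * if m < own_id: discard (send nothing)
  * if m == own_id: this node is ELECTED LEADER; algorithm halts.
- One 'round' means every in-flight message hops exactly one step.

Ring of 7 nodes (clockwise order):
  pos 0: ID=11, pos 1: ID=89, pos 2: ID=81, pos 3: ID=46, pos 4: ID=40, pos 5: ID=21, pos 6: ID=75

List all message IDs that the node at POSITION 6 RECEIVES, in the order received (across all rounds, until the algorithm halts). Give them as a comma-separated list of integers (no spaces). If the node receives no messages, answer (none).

Round 1: pos1(id89) recv 11: drop; pos2(id81) recv 89: fwd; pos3(id46) recv 81: fwd; pos4(id40) recv 46: fwd; pos5(id21) recv 40: fwd; pos6(id75) recv 21: drop; pos0(id11) recv 75: fwd
Round 2: pos3(id46) recv 89: fwd; pos4(id40) recv 81: fwd; pos5(id21) recv 46: fwd; pos6(id75) recv 40: drop; pos1(id89) recv 75: drop
Round 3: pos4(id40) recv 89: fwd; pos5(id21) recv 81: fwd; pos6(id75) recv 46: drop
Round 4: pos5(id21) recv 89: fwd; pos6(id75) recv 81: fwd
Round 5: pos6(id75) recv 89: fwd; pos0(id11) recv 81: fwd
Round 6: pos0(id11) recv 89: fwd; pos1(id89) recv 81: drop
Round 7: pos1(id89) recv 89: ELECTED

Answer: 21,40,46,81,89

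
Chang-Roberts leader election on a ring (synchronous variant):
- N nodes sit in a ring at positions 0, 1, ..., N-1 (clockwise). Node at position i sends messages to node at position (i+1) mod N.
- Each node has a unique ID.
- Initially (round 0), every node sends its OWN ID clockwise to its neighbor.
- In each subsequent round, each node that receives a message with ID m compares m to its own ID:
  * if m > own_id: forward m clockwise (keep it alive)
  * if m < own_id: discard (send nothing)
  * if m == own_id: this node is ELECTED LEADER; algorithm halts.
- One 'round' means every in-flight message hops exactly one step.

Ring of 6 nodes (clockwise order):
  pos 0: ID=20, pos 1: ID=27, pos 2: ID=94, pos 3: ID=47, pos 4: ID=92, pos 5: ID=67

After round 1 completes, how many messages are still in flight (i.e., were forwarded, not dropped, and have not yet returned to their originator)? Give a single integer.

Round 1: pos1(id27) recv 20: drop; pos2(id94) recv 27: drop; pos3(id47) recv 94: fwd; pos4(id92) recv 47: drop; pos5(id67) recv 92: fwd; pos0(id20) recv 67: fwd
After round 1: 3 messages still in flight

Answer: 3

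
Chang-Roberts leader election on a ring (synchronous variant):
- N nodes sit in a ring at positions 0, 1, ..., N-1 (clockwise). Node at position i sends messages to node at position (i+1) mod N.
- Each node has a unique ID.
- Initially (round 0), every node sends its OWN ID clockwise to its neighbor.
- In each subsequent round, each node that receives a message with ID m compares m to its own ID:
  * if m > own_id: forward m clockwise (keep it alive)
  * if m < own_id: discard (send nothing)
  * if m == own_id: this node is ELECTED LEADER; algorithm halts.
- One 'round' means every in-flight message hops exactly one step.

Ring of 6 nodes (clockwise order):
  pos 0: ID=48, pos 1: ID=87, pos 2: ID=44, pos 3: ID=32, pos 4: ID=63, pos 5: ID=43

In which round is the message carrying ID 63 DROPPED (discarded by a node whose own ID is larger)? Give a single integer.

Round 1: pos1(id87) recv 48: drop; pos2(id44) recv 87: fwd; pos3(id32) recv 44: fwd; pos4(id63) recv 32: drop; pos5(id43) recv 63: fwd; pos0(id48) recv 43: drop
Round 2: pos3(id32) recv 87: fwd; pos4(id63) recv 44: drop; pos0(id48) recv 63: fwd
Round 3: pos4(id63) recv 87: fwd; pos1(id87) recv 63: drop
Round 4: pos5(id43) recv 87: fwd
Round 5: pos0(id48) recv 87: fwd
Round 6: pos1(id87) recv 87: ELECTED
Message ID 63 originates at pos 4; dropped at pos 1 in round 3

Answer: 3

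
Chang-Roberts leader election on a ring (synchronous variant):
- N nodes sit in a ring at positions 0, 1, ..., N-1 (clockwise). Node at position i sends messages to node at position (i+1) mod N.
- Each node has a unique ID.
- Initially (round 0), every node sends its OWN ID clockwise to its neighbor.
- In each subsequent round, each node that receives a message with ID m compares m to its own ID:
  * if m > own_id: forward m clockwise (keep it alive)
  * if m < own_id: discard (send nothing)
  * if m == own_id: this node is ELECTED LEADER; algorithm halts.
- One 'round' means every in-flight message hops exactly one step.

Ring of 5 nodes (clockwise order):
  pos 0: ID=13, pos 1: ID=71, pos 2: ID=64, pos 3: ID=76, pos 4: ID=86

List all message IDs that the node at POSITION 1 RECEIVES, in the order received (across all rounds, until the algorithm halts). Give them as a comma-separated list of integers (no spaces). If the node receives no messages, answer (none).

Answer: 13,86

Derivation:
Round 1: pos1(id71) recv 13: drop; pos2(id64) recv 71: fwd; pos3(id76) recv 64: drop; pos4(id86) recv 76: drop; pos0(id13) recv 86: fwd
Round 2: pos3(id76) recv 71: drop; pos1(id71) recv 86: fwd
Round 3: pos2(id64) recv 86: fwd
Round 4: pos3(id76) recv 86: fwd
Round 5: pos4(id86) recv 86: ELECTED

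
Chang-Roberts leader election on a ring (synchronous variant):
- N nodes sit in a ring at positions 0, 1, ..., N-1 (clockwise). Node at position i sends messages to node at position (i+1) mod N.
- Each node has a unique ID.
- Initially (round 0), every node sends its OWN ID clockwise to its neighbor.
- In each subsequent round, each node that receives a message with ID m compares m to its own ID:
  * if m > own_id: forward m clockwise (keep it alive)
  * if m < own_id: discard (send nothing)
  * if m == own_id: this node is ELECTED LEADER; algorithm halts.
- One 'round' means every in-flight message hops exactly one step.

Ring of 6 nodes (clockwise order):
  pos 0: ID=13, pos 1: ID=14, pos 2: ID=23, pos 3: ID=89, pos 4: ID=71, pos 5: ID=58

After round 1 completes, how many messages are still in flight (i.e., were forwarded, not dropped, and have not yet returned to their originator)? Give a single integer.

Answer: 3

Derivation:
Round 1: pos1(id14) recv 13: drop; pos2(id23) recv 14: drop; pos3(id89) recv 23: drop; pos4(id71) recv 89: fwd; pos5(id58) recv 71: fwd; pos0(id13) recv 58: fwd
After round 1: 3 messages still in flight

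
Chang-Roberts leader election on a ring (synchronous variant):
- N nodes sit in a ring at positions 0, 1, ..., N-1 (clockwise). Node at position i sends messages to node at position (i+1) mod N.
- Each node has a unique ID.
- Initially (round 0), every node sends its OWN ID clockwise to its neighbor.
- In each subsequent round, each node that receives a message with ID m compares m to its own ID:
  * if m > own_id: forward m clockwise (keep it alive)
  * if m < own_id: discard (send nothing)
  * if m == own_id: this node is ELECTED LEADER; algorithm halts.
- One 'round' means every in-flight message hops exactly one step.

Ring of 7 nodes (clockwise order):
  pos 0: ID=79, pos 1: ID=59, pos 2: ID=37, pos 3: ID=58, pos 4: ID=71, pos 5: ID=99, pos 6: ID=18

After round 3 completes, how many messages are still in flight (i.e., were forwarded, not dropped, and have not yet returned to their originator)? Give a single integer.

Round 1: pos1(id59) recv 79: fwd; pos2(id37) recv 59: fwd; pos3(id58) recv 37: drop; pos4(id71) recv 58: drop; pos5(id99) recv 71: drop; pos6(id18) recv 99: fwd; pos0(id79) recv 18: drop
Round 2: pos2(id37) recv 79: fwd; pos3(id58) recv 59: fwd; pos0(id79) recv 99: fwd
Round 3: pos3(id58) recv 79: fwd; pos4(id71) recv 59: drop; pos1(id59) recv 99: fwd
After round 3: 2 messages still in flight

Answer: 2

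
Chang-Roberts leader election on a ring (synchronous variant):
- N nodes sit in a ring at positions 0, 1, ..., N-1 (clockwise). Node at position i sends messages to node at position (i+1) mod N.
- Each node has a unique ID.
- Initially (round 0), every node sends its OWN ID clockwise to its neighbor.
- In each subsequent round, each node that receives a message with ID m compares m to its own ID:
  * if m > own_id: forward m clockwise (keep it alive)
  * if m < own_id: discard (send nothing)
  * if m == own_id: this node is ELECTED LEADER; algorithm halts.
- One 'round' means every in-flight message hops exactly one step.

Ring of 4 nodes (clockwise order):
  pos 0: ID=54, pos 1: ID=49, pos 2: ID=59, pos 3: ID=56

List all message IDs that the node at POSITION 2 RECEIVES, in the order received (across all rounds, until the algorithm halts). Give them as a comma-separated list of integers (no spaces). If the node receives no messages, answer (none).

Round 1: pos1(id49) recv 54: fwd; pos2(id59) recv 49: drop; pos3(id56) recv 59: fwd; pos0(id54) recv 56: fwd
Round 2: pos2(id59) recv 54: drop; pos0(id54) recv 59: fwd; pos1(id49) recv 56: fwd
Round 3: pos1(id49) recv 59: fwd; pos2(id59) recv 56: drop
Round 4: pos2(id59) recv 59: ELECTED

Answer: 49,54,56,59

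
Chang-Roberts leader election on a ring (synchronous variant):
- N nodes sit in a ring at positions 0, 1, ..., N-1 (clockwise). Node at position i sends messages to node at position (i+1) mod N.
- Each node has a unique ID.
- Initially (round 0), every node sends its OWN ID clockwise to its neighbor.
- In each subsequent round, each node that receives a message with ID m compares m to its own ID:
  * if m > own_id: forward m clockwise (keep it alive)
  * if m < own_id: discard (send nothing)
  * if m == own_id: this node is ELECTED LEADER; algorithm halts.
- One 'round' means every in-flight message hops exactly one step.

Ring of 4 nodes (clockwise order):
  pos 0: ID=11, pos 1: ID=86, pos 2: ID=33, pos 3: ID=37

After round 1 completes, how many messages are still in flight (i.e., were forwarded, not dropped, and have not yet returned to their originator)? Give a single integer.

Answer: 2

Derivation:
Round 1: pos1(id86) recv 11: drop; pos2(id33) recv 86: fwd; pos3(id37) recv 33: drop; pos0(id11) recv 37: fwd
After round 1: 2 messages still in flight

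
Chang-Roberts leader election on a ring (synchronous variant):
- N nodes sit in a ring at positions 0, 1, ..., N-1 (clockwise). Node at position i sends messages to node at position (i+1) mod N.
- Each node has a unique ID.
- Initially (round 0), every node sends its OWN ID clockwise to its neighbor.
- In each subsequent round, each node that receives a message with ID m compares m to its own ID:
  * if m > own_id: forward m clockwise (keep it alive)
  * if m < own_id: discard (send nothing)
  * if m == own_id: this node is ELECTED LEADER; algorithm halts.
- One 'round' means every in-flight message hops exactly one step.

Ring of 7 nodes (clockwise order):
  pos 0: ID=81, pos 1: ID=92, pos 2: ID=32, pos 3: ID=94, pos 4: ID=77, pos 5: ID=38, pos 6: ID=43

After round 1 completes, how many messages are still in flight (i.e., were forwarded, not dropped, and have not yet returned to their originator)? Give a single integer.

Round 1: pos1(id92) recv 81: drop; pos2(id32) recv 92: fwd; pos3(id94) recv 32: drop; pos4(id77) recv 94: fwd; pos5(id38) recv 77: fwd; pos6(id43) recv 38: drop; pos0(id81) recv 43: drop
After round 1: 3 messages still in flight

Answer: 3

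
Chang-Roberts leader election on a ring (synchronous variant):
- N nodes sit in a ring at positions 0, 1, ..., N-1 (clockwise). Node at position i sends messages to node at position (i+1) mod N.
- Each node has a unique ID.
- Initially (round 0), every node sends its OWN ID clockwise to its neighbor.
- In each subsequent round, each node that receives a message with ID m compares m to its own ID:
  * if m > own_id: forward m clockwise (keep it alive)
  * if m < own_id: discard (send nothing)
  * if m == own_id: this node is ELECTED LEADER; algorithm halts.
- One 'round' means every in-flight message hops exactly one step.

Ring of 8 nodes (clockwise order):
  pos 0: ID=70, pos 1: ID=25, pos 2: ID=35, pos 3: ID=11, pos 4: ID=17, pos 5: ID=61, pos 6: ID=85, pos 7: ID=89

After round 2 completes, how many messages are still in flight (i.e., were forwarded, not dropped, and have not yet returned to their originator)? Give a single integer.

Round 1: pos1(id25) recv 70: fwd; pos2(id35) recv 25: drop; pos3(id11) recv 35: fwd; pos4(id17) recv 11: drop; pos5(id61) recv 17: drop; pos6(id85) recv 61: drop; pos7(id89) recv 85: drop; pos0(id70) recv 89: fwd
Round 2: pos2(id35) recv 70: fwd; pos4(id17) recv 35: fwd; pos1(id25) recv 89: fwd
After round 2: 3 messages still in flight

Answer: 3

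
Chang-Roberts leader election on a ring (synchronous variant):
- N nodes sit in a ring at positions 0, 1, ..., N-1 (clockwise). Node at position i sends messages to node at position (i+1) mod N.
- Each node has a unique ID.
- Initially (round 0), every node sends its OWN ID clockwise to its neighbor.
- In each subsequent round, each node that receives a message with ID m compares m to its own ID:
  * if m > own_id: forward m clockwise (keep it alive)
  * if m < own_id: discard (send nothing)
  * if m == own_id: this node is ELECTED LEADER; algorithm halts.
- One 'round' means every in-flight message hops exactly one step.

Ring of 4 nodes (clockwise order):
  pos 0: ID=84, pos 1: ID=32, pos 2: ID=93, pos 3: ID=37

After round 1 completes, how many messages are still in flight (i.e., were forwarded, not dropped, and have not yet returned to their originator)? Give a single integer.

Round 1: pos1(id32) recv 84: fwd; pos2(id93) recv 32: drop; pos3(id37) recv 93: fwd; pos0(id84) recv 37: drop
After round 1: 2 messages still in flight

Answer: 2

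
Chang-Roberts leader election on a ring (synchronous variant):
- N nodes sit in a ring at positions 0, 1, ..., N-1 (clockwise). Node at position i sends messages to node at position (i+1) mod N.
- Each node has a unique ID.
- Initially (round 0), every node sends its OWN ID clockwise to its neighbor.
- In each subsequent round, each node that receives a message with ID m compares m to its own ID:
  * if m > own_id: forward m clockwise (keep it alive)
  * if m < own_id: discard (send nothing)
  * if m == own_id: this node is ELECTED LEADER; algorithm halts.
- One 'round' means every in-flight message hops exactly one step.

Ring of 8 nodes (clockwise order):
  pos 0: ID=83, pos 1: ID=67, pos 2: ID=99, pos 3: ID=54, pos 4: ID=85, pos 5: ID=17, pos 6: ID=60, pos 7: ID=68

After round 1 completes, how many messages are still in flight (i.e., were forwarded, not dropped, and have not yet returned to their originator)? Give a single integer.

Answer: 3

Derivation:
Round 1: pos1(id67) recv 83: fwd; pos2(id99) recv 67: drop; pos3(id54) recv 99: fwd; pos4(id85) recv 54: drop; pos5(id17) recv 85: fwd; pos6(id60) recv 17: drop; pos7(id68) recv 60: drop; pos0(id83) recv 68: drop
After round 1: 3 messages still in flight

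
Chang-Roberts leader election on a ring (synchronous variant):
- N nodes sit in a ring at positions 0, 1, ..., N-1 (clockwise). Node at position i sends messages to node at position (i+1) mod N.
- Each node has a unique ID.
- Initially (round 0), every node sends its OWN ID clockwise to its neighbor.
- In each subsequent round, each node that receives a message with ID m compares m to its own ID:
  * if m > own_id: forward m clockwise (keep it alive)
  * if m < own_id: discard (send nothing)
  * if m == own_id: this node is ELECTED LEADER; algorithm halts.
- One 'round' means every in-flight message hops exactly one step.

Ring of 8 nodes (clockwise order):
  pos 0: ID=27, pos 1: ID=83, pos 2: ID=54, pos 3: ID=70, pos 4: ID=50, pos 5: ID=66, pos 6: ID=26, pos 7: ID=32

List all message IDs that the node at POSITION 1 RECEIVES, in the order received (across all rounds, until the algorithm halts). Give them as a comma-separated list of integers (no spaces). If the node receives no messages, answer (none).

Answer: 27,32,66,70,83

Derivation:
Round 1: pos1(id83) recv 27: drop; pos2(id54) recv 83: fwd; pos3(id70) recv 54: drop; pos4(id50) recv 70: fwd; pos5(id66) recv 50: drop; pos6(id26) recv 66: fwd; pos7(id32) recv 26: drop; pos0(id27) recv 32: fwd
Round 2: pos3(id70) recv 83: fwd; pos5(id66) recv 70: fwd; pos7(id32) recv 66: fwd; pos1(id83) recv 32: drop
Round 3: pos4(id50) recv 83: fwd; pos6(id26) recv 70: fwd; pos0(id27) recv 66: fwd
Round 4: pos5(id66) recv 83: fwd; pos7(id32) recv 70: fwd; pos1(id83) recv 66: drop
Round 5: pos6(id26) recv 83: fwd; pos0(id27) recv 70: fwd
Round 6: pos7(id32) recv 83: fwd; pos1(id83) recv 70: drop
Round 7: pos0(id27) recv 83: fwd
Round 8: pos1(id83) recv 83: ELECTED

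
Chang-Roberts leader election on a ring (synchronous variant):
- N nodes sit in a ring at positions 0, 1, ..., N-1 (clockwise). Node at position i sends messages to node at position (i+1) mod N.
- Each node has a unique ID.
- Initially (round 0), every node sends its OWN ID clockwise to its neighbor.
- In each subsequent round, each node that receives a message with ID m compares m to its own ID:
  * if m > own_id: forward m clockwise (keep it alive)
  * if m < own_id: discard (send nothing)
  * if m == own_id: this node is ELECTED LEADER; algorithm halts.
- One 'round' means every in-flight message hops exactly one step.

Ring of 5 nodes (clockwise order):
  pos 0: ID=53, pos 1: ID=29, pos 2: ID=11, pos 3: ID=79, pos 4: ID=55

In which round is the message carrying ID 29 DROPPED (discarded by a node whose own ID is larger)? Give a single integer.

Answer: 2

Derivation:
Round 1: pos1(id29) recv 53: fwd; pos2(id11) recv 29: fwd; pos3(id79) recv 11: drop; pos4(id55) recv 79: fwd; pos0(id53) recv 55: fwd
Round 2: pos2(id11) recv 53: fwd; pos3(id79) recv 29: drop; pos0(id53) recv 79: fwd; pos1(id29) recv 55: fwd
Round 3: pos3(id79) recv 53: drop; pos1(id29) recv 79: fwd; pos2(id11) recv 55: fwd
Round 4: pos2(id11) recv 79: fwd; pos3(id79) recv 55: drop
Round 5: pos3(id79) recv 79: ELECTED
Message ID 29 originates at pos 1; dropped at pos 3 in round 2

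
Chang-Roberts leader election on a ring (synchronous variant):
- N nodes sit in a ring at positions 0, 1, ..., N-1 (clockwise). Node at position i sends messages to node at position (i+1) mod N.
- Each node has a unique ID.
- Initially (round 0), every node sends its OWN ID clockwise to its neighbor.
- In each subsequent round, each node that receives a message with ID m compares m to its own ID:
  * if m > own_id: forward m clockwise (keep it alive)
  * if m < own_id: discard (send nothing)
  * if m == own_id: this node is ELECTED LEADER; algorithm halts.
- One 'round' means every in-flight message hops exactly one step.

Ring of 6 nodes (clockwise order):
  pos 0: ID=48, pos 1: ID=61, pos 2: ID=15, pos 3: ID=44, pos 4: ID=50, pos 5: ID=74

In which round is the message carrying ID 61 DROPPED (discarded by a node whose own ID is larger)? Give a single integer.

Round 1: pos1(id61) recv 48: drop; pos2(id15) recv 61: fwd; pos3(id44) recv 15: drop; pos4(id50) recv 44: drop; pos5(id74) recv 50: drop; pos0(id48) recv 74: fwd
Round 2: pos3(id44) recv 61: fwd; pos1(id61) recv 74: fwd
Round 3: pos4(id50) recv 61: fwd; pos2(id15) recv 74: fwd
Round 4: pos5(id74) recv 61: drop; pos3(id44) recv 74: fwd
Round 5: pos4(id50) recv 74: fwd
Round 6: pos5(id74) recv 74: ELECTED
Message ID 61 originates at pos 1; dropped at pos 5 in round 4

Answer: 4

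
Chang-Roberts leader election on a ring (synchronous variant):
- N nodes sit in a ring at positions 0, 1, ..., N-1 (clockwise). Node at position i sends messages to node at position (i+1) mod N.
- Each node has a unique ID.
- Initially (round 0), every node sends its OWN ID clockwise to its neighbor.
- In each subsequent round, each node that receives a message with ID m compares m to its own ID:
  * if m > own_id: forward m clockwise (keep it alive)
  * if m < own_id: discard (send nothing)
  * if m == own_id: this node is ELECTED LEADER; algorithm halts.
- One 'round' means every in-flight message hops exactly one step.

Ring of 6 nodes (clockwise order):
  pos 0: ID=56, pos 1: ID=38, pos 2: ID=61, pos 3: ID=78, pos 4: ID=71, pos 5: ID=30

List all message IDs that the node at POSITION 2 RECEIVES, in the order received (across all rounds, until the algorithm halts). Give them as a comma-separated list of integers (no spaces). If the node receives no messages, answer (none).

Round 1: pos1(id38) recv 56: fwd; pos2(id61) recv 38: drop; pos3(id78) recv 61: drop; pos4(id71) recv 78: fwd; pos5(id30) recv 71: fwd; pos0(id56) recv 30: drop
Round 2: pos2(id61) recv 56: drop; pos5(id30) recv 78: fwd; pos0(id56) recv 71: fwd
Round 3: pos0(id56) recv 78: fwd; pos1(id38) recv 71: fwd
Round 4: pos1(id38) recv 78: fwd; pos2(id61) recv 71: fwd
Round 5: pos2(id61) recv 78: fwd; pos3(id78) recv 71: drop
Round 6: pos3(id78) recv 78: ELECTED

Answer: 38,56,71,78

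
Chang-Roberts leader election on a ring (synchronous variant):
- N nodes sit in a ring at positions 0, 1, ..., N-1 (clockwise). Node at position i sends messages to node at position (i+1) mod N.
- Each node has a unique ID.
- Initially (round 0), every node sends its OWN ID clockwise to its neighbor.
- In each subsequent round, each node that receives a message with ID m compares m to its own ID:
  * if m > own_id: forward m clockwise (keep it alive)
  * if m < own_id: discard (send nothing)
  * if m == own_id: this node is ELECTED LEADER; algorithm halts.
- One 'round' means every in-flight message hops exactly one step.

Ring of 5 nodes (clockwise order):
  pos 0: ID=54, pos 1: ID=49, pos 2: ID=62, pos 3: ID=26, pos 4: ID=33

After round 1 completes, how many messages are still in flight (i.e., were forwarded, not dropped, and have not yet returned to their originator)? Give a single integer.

Answer: 2

Derivation:
Round 1: pos1(id49) recv 54: fwd; pos2(id62) recv 49: drop; pos3(id26) recv 62: fwd; pos4(id33) recv 26: drop; pos0(id54) recv 33: drop
After round 1: 2 messages still in flight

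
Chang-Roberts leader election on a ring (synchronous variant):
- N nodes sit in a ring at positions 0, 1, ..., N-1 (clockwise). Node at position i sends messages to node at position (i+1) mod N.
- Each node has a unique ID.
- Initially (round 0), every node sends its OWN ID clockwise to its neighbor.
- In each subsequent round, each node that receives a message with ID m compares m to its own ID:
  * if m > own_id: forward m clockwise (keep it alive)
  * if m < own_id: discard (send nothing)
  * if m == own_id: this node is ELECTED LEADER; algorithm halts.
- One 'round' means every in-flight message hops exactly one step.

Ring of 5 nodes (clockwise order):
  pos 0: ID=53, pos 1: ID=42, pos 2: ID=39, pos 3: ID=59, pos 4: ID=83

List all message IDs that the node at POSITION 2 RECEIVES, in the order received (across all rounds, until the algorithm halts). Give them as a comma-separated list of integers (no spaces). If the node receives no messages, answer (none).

Answer: 42,53,83

Derivation:
Round 1: pos1(id42) recv 53: fwd; pos2(id39) recv 42: fwd; pos3(id59) recv 39: drop; pos4(id83) recv 59: drop; pos0(id53) recv 83: fwd
Round 2: pos2(id39) recv 53: fwd; pos3(id59) recv 42: drop; pos1(id42) recv 83: fwd
Round 3: pos3(id59) recv 53: drop; pos2(id39) recv 83: fwd
Round 4: pos3(id59) recv 83: fwd
Round 5: pos4(id83) recv 83: ELECTED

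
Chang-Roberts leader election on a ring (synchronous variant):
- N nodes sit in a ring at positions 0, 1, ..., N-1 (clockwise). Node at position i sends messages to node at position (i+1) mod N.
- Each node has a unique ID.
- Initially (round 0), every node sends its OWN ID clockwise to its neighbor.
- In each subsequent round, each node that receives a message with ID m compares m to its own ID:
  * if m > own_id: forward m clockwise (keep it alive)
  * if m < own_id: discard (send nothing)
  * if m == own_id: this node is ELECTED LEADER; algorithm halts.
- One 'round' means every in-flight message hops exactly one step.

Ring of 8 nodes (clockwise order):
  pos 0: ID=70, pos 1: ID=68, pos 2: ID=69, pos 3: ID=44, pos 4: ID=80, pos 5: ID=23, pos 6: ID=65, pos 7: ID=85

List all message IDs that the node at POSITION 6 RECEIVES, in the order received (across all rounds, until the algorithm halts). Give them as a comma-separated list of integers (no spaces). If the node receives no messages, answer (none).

Round 1: pos1(id68) recv 70: fwd; pos2(id69) recv 68: drop; pos3(id44) recv 69: fwd; pos4(id80) recv 44: drop; pos5(id23) recv 80: fwd; pos6(id65) recv 23: drop; pos7(id85) recv 65: drop; pos0(id70) recv 85: fwd
Round 2: pos2(id69) recv 70: fwd; pos4(id80) recv 69: drop; pos6(id65) recv 80: fwd; pos1(id68) recv 85: fwd
Round 3: pos3(id44) recv 70: fwd; pos7(id85) recv 80: drop; pos2(id69) recv 85: fwd
Round 4: pos4(id80) recv 70: drop; pos3(id44) recv 85: fwd
Round 5: pos4(id80) recv 85: fwd
Round 6: pos5(id23) recv 85: fwd
Round 7: pos6(id65) recv 85: fwd
Round 8: pos7(id85) recv 85: ELECTED

Answer: 23,80,85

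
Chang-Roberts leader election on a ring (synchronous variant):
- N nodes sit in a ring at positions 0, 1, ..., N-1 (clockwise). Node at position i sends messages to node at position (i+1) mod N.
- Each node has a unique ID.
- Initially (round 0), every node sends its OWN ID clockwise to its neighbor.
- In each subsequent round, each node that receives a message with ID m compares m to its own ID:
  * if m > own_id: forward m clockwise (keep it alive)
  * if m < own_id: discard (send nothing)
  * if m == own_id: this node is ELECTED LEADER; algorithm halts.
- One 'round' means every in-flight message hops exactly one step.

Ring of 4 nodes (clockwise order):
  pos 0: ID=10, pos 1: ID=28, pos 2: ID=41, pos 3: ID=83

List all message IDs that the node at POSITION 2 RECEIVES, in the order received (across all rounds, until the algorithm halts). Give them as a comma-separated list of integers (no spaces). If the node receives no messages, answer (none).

Round 1: pos1(id28) recv 10: drop; pos2(id41) recv 28: drop; pos3(id83) recv 41: drop; pos0(id10) recv 83: fwd
Round 2: pos1(id28) recv 83: fwd
Round 3: pos2(id41) recv 83: fwd
Round 4: pos3(id83) recv 83: ELECTED

Answer: 28,83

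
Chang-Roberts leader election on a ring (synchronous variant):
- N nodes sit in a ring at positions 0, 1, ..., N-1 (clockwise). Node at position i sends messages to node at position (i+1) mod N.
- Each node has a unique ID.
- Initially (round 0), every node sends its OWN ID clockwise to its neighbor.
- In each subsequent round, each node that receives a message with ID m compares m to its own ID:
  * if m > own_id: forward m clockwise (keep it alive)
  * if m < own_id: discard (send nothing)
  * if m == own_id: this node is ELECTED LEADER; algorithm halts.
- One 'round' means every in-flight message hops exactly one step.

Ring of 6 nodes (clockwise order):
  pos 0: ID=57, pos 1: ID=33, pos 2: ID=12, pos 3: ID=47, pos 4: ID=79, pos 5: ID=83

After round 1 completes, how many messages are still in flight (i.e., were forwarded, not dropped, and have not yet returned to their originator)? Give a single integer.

Round 1: pos1(id33) recv 57: fwd; pos2(id12) recv 33: fwd; pos3(id47) recv 12: drop; pos4(id79) recv 47: drop; pos5(id83) recv 79: drop; pos0(id57) recv 83: fwd
After round 1: 3 messages still in flight

Answer: 3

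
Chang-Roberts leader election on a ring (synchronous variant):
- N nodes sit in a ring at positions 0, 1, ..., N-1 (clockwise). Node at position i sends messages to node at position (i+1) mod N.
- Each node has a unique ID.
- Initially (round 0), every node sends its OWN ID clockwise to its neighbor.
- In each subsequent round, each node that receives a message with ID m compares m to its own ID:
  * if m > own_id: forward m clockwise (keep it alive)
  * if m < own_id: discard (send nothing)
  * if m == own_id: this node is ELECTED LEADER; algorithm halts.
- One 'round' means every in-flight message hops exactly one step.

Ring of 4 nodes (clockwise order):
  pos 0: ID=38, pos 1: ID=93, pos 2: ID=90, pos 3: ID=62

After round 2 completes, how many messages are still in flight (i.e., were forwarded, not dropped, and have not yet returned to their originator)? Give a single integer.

Answer: 2

Derivation:
Round 1: pos1(id93) recv 38: drop; pos2(id90) recv 93: fwd; pos3(id62) recv 90: fwd; pos0(id38) recv 62: fwd
Round 2: pos3(id62) recv 93: fwd; pos0(id38) recv 90: fwd; pos1(id93) recv 62: drop
After round 2: 2 messages still in flight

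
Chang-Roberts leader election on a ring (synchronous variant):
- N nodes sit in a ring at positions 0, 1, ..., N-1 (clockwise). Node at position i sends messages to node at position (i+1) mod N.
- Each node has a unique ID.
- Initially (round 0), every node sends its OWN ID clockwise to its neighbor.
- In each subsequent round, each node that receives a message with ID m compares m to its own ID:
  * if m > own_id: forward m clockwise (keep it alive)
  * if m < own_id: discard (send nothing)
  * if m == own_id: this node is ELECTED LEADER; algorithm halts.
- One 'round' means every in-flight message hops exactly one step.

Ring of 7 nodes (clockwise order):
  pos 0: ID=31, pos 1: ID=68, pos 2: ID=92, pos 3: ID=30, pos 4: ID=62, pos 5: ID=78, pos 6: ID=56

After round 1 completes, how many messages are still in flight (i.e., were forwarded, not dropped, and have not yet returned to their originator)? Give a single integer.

Answer: 3

Derivation:
Round 1: pos1(id68) recv 31: drop; pos2(id92) recv 68: drop; pos3(id30) recv 92: fwd; pos4(id62) recv 30: drop; pos5(id78) recv 62: drop; pos6(id56) recv 78: fwd; pos0(id31) recv 56: fwd
After round 1: 3 messages still in flight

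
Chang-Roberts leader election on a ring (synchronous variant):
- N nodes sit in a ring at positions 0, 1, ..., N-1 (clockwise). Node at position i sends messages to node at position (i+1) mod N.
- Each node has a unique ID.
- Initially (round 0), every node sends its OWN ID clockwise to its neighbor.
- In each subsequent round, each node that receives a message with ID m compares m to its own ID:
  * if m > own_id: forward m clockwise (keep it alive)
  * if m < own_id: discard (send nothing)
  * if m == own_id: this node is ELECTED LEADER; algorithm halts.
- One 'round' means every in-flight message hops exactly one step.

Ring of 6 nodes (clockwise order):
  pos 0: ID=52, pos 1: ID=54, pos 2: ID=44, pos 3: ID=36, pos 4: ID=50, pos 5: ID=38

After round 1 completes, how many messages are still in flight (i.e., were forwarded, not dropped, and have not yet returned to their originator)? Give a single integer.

Answer: 3

Derivation:
Round 1: pos1(id54) recv 52: drop; pos2(id44) recv 54: fwd; pos3(id36) recv 44: fwd; pos4(id50) recv 36: drop; pos5(id38) recv 50: fwd; pos0(id52) recv 38: drop
After round 1: 3 messages still in flight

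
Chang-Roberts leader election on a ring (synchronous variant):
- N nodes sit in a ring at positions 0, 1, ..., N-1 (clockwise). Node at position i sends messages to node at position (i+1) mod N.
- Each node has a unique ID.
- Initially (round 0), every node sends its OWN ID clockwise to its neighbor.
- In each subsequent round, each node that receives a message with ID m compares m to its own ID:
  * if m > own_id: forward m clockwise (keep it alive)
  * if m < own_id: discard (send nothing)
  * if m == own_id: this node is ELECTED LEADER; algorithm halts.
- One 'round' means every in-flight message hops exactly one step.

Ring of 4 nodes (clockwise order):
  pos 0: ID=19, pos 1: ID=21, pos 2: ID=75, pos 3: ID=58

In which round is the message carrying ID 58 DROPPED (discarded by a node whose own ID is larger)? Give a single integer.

Round 1: pos1(id21) recv 19: drop; pos2(id75) recv 21: drop; pos3(id58) recv 75: fwd; pos0(id19) recv 58: fwd
Round 2: pos0(id19) recv 75: fwd; pos1(id21) recv 58: fwd
Round 3: pos1(id21) recv 75: fwd; pos2(id75) recv 58: drop
Round 4: pos2(id75) recv 75: ELECTED
Message ID 58 originates at pos 3; dropped at pos 2 in round 3

Answer: 3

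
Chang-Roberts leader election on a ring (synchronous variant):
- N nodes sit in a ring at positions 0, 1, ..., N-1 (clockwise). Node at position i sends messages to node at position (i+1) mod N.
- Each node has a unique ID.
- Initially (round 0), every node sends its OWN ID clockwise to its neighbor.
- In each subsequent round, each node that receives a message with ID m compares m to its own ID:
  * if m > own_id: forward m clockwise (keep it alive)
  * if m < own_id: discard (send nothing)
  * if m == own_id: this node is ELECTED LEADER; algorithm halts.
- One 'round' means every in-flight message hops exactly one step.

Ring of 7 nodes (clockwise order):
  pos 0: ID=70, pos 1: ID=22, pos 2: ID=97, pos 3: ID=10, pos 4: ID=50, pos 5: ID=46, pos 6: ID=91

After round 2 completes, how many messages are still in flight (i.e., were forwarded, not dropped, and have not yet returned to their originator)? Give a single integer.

Round 1: pos1(id22) recv 70: fwd; pos2(id97) recv 22: drop; pos3(id10) recv 97: fwd; pos4(id50) recv 10: drop; pos5(id46) recv 50: fwd; pos6(id91) recv 46: drop; pos0(id70) recv 91: fwd
Round 2: pos2(id97) recv 70: drop; pos4(id50) recv 97: fwd; pos6(id91) recv 50: drop; pos1(id22) recv 91: fwd
After round 2: 2 messages still in flight

Answer: 2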